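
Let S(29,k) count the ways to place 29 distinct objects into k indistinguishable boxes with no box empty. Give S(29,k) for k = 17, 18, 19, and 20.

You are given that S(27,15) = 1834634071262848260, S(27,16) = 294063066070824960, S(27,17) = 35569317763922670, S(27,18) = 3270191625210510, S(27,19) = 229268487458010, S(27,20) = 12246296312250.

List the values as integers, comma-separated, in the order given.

21818248085373723570, 2598531274376323650, 239332331869053150, 17110181160972900

r28: T_28,16=16×294063066070824960+1834634071262848260=6539643128396047620; T_28,17=17×35569317763922670+294063066070824960=898741468057510350; T_28,18=18×3270191625210510+35569317763922670=94432767017711850; T_28,19=19×229268487458010+3270191625210510=7626292886912700; T_28,20=20×12246296312250+229268487458010=474194413703010
r29: T_29,17=17×898741468057510350+6539643128396047620=21818248085373723570; T_29,18=18×94432767017711850+898741468057510350=2598531274376323650; T_29,19=19×7626292886912700+94432767017711850=239332331869053150; T_29,20=20×474194413703010+7626292886912700=17110181160972900
Read S(29,17) = 21818248085373723570, S(29,18) = 2598531274376323650, S(29,19) = 239332331869053150, S(29,20) = 17110181160972900.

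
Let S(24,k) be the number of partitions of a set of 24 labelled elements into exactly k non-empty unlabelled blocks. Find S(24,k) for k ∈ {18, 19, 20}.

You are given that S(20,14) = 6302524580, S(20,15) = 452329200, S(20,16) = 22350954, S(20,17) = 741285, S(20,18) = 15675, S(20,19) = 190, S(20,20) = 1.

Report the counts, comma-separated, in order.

@21  (21,15):452329200·15+6302524580→13087462580, (21,16):22350954·16+452329200→809944464, (21,17):741285·17+22350954→34952799, (21,18):15675·18+741285→1023435, (21,19):190·19+15675→19285, (21,20):1·20+190→210
@22  (22,16):809944464·16+13087462580→26046574004, (22,17):34952799·17+809944464→1404142047, (22,18):1023435·18+34952799→53374629, (22,19):19285·19+1023435→1389850, (22,20):210·20+19285→23485
@23  (23,17):1404142047·17+26046574004→49916988803, (23,18):53374629·18+1404142047→2364885369, (23,19):1389850·19+53374629→79781779, (23,20):23485·20+1389850→1859550
@24  (24,18):2364885369·18+49916988803→92484925445, (24,19):79781779·19+2364885369→3880739170, (24,20):1859550·20+79781779→116972779
Read S(24,18) = 92484925445, S(24,19) = 3880739170, S(24,20) = 116972779.

92484925445, 3880739170, 116972779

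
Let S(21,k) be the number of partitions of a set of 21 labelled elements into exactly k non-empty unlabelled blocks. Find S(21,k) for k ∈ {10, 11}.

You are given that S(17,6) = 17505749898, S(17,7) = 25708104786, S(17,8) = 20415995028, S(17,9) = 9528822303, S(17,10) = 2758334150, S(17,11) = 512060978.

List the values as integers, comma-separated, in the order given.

71187132291275, 26826851689001

@18  (18,7):25708104786·7+17505749898→197462483400, (18,8):20415995028·8+25708104786→189036065010, (18,9):9528822303·9+20415995028→106175395755, (18,10):2758334150·10+9528822303→37112163803, (18,11):512060978·11+2758334150→8391004908
@19  (19,8):189036065010·8+197462483400→1709751003480, (19,9):106175395755·9+189036065010→1144614626805, (19,10):37112163803·10+106175395755→477297033785, (19,11):8391004908·11+37112163803→129413217791
@20  (20,9):1144614626805·9+1709751003480→12011282644725, (20,10):477297033785·10+1144614626805→5917584964655, (20,11):129413217791·11+477297033785→1900842429486
@21  (21,10):5917584964655·10+12011282644725→71187132291275, (21,11):1900842429486·11+5917584964655→26826851689001
Read S(21,10) = 71187132291275, S(21,11) = 26826851689001.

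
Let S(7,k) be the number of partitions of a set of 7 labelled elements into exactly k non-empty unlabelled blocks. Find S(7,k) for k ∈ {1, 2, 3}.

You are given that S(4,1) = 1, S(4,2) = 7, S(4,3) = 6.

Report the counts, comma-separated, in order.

[5] T[5,1]:1*1+0=1 · T[5,2]:2*7+1=15 · T[5,3]:3*6+7=25
[6] T[6,1]:1*1+0=1 · T[6,2]:2*15+1=31 · T[6,3]:3*25+15=90
[7] T[7,1]:1*1+0=1 · T[7,2]:2*31+1=63 · T[7,3]:3*90+31=301
Read S(7,1) = 1, S(7,2) = 63, S(7,3) = 301.

1, 63, 301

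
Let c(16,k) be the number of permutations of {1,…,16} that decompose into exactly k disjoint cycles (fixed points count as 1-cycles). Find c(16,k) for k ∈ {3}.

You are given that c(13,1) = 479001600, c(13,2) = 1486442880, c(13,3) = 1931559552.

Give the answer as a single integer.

[14] T[14,1]:13*479001600+0=6227020800 · T[14,2]:13*1486442880+479001600=19802759040 · T[14,3]:13*1931559552+1486442880=26596717056
[15] T[15,2]:14*19802759040+6227020800=283465647360 · T[15,3]:14*26596717056+19802759040=392156797824
[16] T[16,3]:15*392156797824+283465647360=6165817614720
Read c(16,3) = 6165817614720.

6165817614720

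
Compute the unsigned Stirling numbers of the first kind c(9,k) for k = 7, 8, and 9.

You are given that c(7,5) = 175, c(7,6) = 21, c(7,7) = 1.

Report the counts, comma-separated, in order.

546, 36, 1

i=8: T(8,6)=175+7·21=322 | T(8,7)=21+7·1=28 | T(8,8)=1+7·0=1
i=9: T(9,7)=322+8·28=546 | T(9,8)=28+8·1=36 | T(9,9)=1+8·0=1
Read c(9,7) = 546, c(9,8) = 36, c(9,9) = 1.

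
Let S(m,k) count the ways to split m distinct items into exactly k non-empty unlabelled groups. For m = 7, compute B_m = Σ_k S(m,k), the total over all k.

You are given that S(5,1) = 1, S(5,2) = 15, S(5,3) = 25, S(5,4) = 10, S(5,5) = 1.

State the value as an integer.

877

row 6: T[6][1]=1·1+0=1  T[6][2]=2·15+1=31  T[6][3]=3·25+15=90  T[6][4]=4·10+25=65  T[6][5]=5·1+10=15  T[6][6]=6·0+1=1
row 7: T[7][1]=1·1+0=1  T[7][2]=2·31+1=63  T[7][3]=3·90+31=301  T[7][4]=4·65+90=350  T[7][5]=5·15+65=140  T[7][6]=6·1+15=21  T[7][7]=7·0+1=1
B_7 = ΣS(7,k) = 1+63+301+350+140+21+1 = 877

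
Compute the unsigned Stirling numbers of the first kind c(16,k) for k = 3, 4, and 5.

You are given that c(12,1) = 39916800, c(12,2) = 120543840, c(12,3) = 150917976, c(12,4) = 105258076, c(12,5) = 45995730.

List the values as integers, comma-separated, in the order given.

6165817614720, 5056995703824, 2706813345600

i=13: T(13,1)=0+12·39916800=479001600 | T(13,2)=39916800+12·120543840=1486442880 | T(13,3)=120543840+12·150917976=1931559552 | T(13,4)=150917976+12·105258076=1414014888 | T(13,5)=105258076+12·45995730=657206836
i=14: T(14,1)=0+13·479001600=6227020800 | T(14,2)=479001600+13·1486442880=19802759040 | T(14,3)=1486442880+13·1931559552=26596717056 | T(14,4)=1931559552+13·1414014888=20313753096 | T(14,5)=1414014888+13·657206836=9957703756
i=15: T(15,2)=6227020800+14·19802759040=283465647360 | T(15,3)=19802759040+14·26596717056=392156797824 | T(15,4)=26596717056+14·20313753096=310989260400 | T(15,5)=20313753096+14·9957703756=159721605680
i=16: T(16,3)=283465647360+15·392156797824=6165817614720 | T(16,4)=392156797824+15·310989260400=5056995703824 | T(16,5)=310989260400+15·159721605680=2706813345600
Read c(16,3) = 6165817614720, c(16,4) = 5056995703824, c(16,5) = 2706813345600.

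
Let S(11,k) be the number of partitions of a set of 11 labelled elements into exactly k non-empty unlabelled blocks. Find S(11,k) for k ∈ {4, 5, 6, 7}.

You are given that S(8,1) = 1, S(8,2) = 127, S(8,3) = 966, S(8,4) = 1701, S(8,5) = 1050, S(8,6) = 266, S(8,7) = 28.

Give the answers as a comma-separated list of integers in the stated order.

[9] T[9,2]:2*127+1=255 · T[9,3]:3*966+127=3025 · T[9,4]:4*1701+966=7770 · T[9,5]:5*1050+1701=6951 · T[9,6]:6*266+1050=2646 · T[9,7]:7*28+266=462
[10] T[10,3]:3*3025+255=9330 · T[10,4]:4*7770+3025=34105 · T[10,5]:5*6951+7770=42525 · T[10,6]:6*2646+6951=22827 · T[10,7]:7*462+2646=5880
[11] T[11,4]:4*34105+9330=145750 · T[11,5]:5*42525+34105=246730 · T[11,6]:6*22827+42525=179487 · T[11,7]:7*5880+22827=63987
Read S(11,4) = 145750, S(11,5) = 246730, S(11,6) = 179487, S(11,7) = 63987.

145750, 246730, 179487, 63987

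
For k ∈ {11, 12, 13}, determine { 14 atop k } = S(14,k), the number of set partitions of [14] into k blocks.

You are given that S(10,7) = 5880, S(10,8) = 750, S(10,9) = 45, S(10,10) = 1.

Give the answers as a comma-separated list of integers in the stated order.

@11  (11,8):750·8+5880→11880, (11,9):45·9+750→1155, (11,10):1·10+45→55, (11,11):0·11+1→1
@12  (12,9):1155·9+11880→22275, (12,10):55·10+1155→1705, (12,11):1·11+55→66, (12,12):0·12+1→1
@13  (13,10):1705·10+22275→39325, (13,11):66·11+1705→2431, (13,12):1·12+66→78, (13,13):0·13+1→1
@14  (14,11):2431·11+39325→66066, (14,12):78·12+2431→3367, (14,13):1·13+78→91
Read S(14,11) = 66066, S(14,12) = 3367, S(14,13) = 91.

66066, 3367, 91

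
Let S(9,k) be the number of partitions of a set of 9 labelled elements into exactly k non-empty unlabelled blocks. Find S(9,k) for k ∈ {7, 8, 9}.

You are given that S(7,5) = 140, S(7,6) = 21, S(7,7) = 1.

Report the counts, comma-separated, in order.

462, 36, 1

[8] T[8,6]:6*21+140=266 · T[8,7]:7*1+21=28 · T[8,8]:8*0+1=1
[9] T[9,7]:7*28+266=462 · T[9,8]:8*1+28=36 · T[9,9]:9*0+1=1
Read S(9,7) = 462, S(9,8) = 36, S(9,9) = 1.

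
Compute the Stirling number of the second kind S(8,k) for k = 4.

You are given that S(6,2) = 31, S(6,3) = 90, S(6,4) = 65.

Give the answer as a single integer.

1701

r7: T_7,3=3×90+31=301; T_7,4=4×65+90=350
r8: T_8,4=4×350+301=1701
Read S(8,4) = 1701.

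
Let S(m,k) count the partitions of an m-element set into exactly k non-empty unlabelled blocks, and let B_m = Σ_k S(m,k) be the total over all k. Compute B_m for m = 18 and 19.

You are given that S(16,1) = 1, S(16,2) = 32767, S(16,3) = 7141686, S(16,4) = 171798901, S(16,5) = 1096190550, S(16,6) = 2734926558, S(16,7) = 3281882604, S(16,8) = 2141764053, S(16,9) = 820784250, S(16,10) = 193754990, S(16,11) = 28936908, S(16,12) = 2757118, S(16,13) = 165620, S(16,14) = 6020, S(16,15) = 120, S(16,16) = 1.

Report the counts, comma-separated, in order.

682076806159, 5832742205057

@17  (17,1):1·1+0→1, (17,2):32767·2+1→65535, (17,3):7141686·3+32767→21457825, (17,4):171798901·4+7141686→694337290, (17,5):1096190550·5+171798901→5652751651, (17,6):2734926558·6+1096190550→17505749898, (17,7):3281882604·7+2734926558→25708104786, (17,8):2141764053·8+3281882604→20415995028, (17,9):820784250·9+2141764053→9528822303, (17,10):193754990·10+820784250→2758334150, (17,11):28936908·11+193754990→512060978, (17,12):2757118·12+28936908→62022324, (17,13):165620·13+2757118→4910178, (17,14):6020·14+165620→249900, (17,15):120·15+6020→7820, (17,16):1·16+120→136, (17,17):0·17+1→1
@18  (18,1):1·1+0→1, (18,2):65535·2+1→131071, (18,3):21457825·3+65535→64439010, (18,4):694337290·4+21457825→2798806985, (18,5):5652751651·5+694337290→28958095545, (18,6):17505749898·6+5652751651→110687251039, (18,7):25708104786·7+17505749898→197462483400, (18,8):20415995028·8+25708104786→189036065010, (18,9):9528822303·9+20415995028→106175395755, (18,10):2758334150·10+9528822303→37112163803, (18,11):512060978·11+2758334150→8391004908, (18,12):62022324·12+512060978→1256328866, (18,13):4910178·13+62022324→125854638, (18,14):249900·14+4910178→8408778, (18,15):7820·15+249900→367200, (18,16):136·16+7820→9996, (18,17):1·17+136→153, (18,18):0·18+1→1
@19  (19,1):1·1+0→1, (19,2):131071·2+1→262143, (19,3):64439010·3+131071→193448101, (19,4):2798806985·4+64439010→11259666950, (19,5):28958095545·5+2798806985→147589284710, (19,6):110687251039·6+28958095545→693081601779, (19,7):197462483400·7+110687251039→1492924634839, (19,8):189036065010·8+197462483400→1709751003480, (19,9):106175395755·9+189036065010→1144614626805, (19,10):37112163803·10+106175395755→477297033785, (19,11):8391004908·11+37112163803→129413217791, (19,12):1256328866·12+8391004908→23466951300, (19,13):125854638·13+1256328866→2892439160, (19,14):8408778·14+125854638→243577530, (19,15):367200·15+8408778→13916778, (19,16):9996·16+367200→527136, (19,17):153·17+9996→12597, (19,18):1·18+153→171, (19,19):0·19+1→1
B_18 = ΣS(18,k) = 1+131071+64439010+2798806985+28958095545+110687251039+197462483400+189036065010+106175395755+37112163803+8391004908+1256328866+125854638+8408778+367200+9996+153+1 = 682076806159
B_19 = ΣS(19,k) = 1+262143+193448101+11259666950+147589284710+693081601779+1492924634839+1709751003480+1144614626805+477297033785+129413217791+23466951300+2892439160+243577530+13916778+527136+12597+171+1 = 5832742205057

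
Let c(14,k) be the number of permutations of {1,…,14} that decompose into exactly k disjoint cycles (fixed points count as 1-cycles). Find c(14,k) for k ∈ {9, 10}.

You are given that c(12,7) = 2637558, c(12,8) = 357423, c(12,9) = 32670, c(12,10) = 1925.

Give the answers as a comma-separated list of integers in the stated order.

16669653, 1474473

@13  (13,8):357423·12+2637558→6926634, (13,9):32670·12+357423→749463, (13,10):1925·12+32670→55770
@14  (14,9):749463·13+6926634→16669653, (14,10):55770·13+749463→1474473
Read c(14,9) = 16669653, c(14,10) = 1474473.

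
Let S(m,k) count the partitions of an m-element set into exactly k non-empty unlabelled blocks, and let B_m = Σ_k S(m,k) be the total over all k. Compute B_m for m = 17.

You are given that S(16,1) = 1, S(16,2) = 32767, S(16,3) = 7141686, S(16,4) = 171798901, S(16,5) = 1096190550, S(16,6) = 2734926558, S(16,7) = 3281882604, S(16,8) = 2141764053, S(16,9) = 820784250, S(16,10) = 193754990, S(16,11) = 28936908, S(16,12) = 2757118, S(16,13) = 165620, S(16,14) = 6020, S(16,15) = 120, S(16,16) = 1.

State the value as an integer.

82864869804

@17  (17,1):1·1+0→1, (17,2):32767·2+1→65535, (17,3):7141686·3+32767→21457825, (17,4):171798901·4+7141686→694337290, (17,5):1096190550·5+171798901→5652751651, (17,6):2734926558·6+1096190550→17505749898, (17,7):3281882604·7+2734926558→25708104786, (17,8):2141764053·8+3281882604→20415995028, (17,9):820784250·9+2141764053→9528822303, (17,10):193754990·10+820784250→2758334150, (17,11):28936908·11+193754990→512060978, (17,12):2757118·12+28936908→62022324, (17,13):165620·13+2757118→4910178, (17,14):6020·14+165620→249900, (17,15):120·15+6020→7820, (17,16):1·16+120→136, (17,17):0·17+1→1
B_17 = ΣS(17,k) = 1+65535+21457825+694337290+5652751651+17505749898+25708104786+20415995028+9528822303+2758334150+512060978+62022324+4910178+249900+7820+136+1 = 82864869804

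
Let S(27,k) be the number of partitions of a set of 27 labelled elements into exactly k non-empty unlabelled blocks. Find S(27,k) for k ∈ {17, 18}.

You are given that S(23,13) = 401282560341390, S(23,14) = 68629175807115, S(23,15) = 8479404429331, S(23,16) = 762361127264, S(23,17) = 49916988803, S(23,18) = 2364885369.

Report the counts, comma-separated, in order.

35569317763922670, 3270191625210510

r24: T_24,14=14×68629175807115+401282560341390=1362091021641000; T_24,15=15×8479404429331+68629175807115=195820242247080; T_24,16=16×762361127264+8479404429331=20677182465555; T_24,17=17×49916988803+762361127264=1610949936915; T_24,18=18×2364885369+49916988803=92484925445
r25: T_25,15=15×195820242247080+1362091021641000=4299394655347200; T_25,16=16×20677182465555+195820242247080=526655161695960; T_25,17=17×1610949936915+20677182465555=48063331393110; T_25,18=18×92484925445+1610949936915=3275678594925
r26: T_26,16=16×526655161695960+4299394655347200=12725877242482560; T_26,17=17×48063331393110+526655161695960=1343731795378830; T_26,18=18×3275678594925+48063331393110=107025546101760
r27: T_27,17=17×1343731795378830+12725877242482560=35569317763922670; T_27,18=18×107025546101760+1343731795378830=3270191625210510
Read S(27,17) = 35569317763922670, S(27,18) = 3270191625210510.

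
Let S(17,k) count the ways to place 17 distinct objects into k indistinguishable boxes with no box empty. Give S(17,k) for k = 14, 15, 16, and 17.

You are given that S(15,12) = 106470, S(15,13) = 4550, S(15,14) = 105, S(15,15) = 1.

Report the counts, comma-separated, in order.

row 16: T[16][13]=13·4550+106470=165620  T[16][14]=14·105+4550=6020  T[16][15]=15·1+105=120  T[16][16]=16·0+1=1
row 17: T[17][14]=14·6020+165620=249900  T[17][15]=15·120+6020=7820  T[17][16]=16·1+120=136  T[17][17]=17·0+1=1
Read S(17,14) = 249900, S(17,15) = 7820, S(17,16) = 136, S(17,17) = 1.

249900, 7820, 136, 1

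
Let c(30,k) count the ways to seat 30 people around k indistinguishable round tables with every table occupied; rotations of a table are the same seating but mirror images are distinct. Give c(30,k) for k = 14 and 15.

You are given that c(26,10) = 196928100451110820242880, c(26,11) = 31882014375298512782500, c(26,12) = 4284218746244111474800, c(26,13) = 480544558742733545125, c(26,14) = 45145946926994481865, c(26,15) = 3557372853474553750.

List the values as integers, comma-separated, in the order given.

r27: T_27,11=26×31882014375298512782500+196928100451110820242880=1025860474208872152587880; T_27,12=26×4284218746244111474800+31882014375298512782500=143271701777645411127300; T_27,13=26×480544558742733545125+4284218746244111474800=16778377273555183648050; T_27,14=26×45145946926994481865+480544558742733545125=1654339178844590073615; T_27,15=26×3557372853474553750+45145946926994481865=137637641117332879365
r28: T_28,12=27×143271701777645411127300+1025860474208872152587880=4894196422205298253024980; T_28,13=27×16778377273555183648050+143271701777645411127300=596287888163635369624650; T_28,14=27×1654339178844590073615+16778377273555183648050=61445535102359115635655; T_28,15=27×137637641117332879365+1654339178844590073615=5370555489012577816470
r29: T_29,13=28×596287888163635369624650+4894196422205298253024980=21590257290787088602515180; T_29,14=28×61445535102359115635655+596287888163635369624650=2316762871029690607422990; T_29,15=28×5370555489012577816470+61445535102359115635655=211821088794711294496815
r30: T_30,14=29×2316762871029690607422990+21590257290787088602515180=88776380550648116217781890; T_30,15=29×211821088794711294496815+2316762871029690607422990=8459574446076318147830625
Read c(30,14) = 88776380550648116217781890, c(30,15) = 8459574446076318147830625.

88776380550648116217781890, 8459574446076318147830625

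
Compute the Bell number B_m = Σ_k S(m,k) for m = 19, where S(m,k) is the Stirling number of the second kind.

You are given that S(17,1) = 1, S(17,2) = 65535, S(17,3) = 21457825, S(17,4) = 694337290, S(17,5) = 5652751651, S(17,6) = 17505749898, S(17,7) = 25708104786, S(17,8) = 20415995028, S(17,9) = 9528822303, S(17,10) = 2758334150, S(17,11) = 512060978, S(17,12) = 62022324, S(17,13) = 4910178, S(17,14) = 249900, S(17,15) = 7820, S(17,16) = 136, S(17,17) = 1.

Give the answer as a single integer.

5832742205057

[18] T[18,1]:1*1+0=1 · T[18,2]:2*65535+1=131071 · T[18,3]:3*21457825+65535=64439010 · T[18,4]:4*694337290+21457825=2798806985 · T[18,5]:5*5652751651+694337290=28958095545 · T[18,6]:6*17505749898+5652751651=110687251039 · T[18,7]:7*25708104786+17505749898=197462483400 · T[18,8]:8*20415995028+25708104786=189036065010 · T[18,9]:9*9528822303+20415995028=106175395755 · T[18,10]:10*2758334150+9528822303=37112163803 · T[18,11]:11*512060978+2758334150=8391004908 · T[18,12]:12*62022324+512060978=1256328866 · T[18,13]:13*4910178+62022324=125854638 · T[18,14]:14*249900+4910178=8408778 · T[18,15]:15*7820+249900=367200 · T[18,16]:16*136+7820=9996 · T[18,17]:17*1+136=153 · T[18,18]:18*0+1=1
[19] T[19,1]:1*1+0=1 · T[19,2]:2*131071+1=262143 · T[19,3]:3*64439010+131071=193448101 · T[19,4]:4*2798806985+64439010=11259666950 · T[19,5]:5*28958095545+2798806985=147589284710 · T[19,6]:6*110687251039+28958095545=693081601779 · T[19,7]:7*197462483400+110687251039=1492924634839 · T[19,8]:8*189036065010+197462483400=1709751003480 · T[19,9]:9*106175395755+189036065010=1144614626805 · T[19,10]:10*37112163803+106175395755=477297033785 · T[19,11]:11*8391004908+37112163803=129413217791 · T[19,12]:12*1256328866+8391004908=23466951300 · T[19,13]:13*125854638+1256328866=2892439160 · T[19,14]:14*8408778+125854638=243577530 · T[19,15]:15*367200+8408778=13916778 · T[19,16]:16*9996+367200=527136 · T[19,17]:17*153+9996=12597 · T[19,18]:18*1+153=171 · T[19,19]:19*0+1=1
B_19 = ΣS(19,k) = 1+262143+193448101+11259666950+147589284710+693081601779+1492924634839+1709751003480+1144614626805+477297033785+129413217791+23466951300+2892439160+243577530+13916778+527136+12597+171+1 = 5832742205057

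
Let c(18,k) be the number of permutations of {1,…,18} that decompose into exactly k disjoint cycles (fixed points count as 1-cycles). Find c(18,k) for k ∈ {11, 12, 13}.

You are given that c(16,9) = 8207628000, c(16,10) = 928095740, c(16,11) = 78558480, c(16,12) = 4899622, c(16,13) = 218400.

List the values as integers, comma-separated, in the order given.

60202693980, 4853222764, 299650806

@17  (17,10):928095740·16+8207628000→23057159840, (17,11):78558480·16+928095740→2185031420, (17,12):4899622·16+78558480→156952432, (17,13):218400·16+4899622→8394022
@18  (18,11):2185031420·17+23057159840→60202693980, (18,12):156952432·17+2185031420→4853222764, (18,13):8394022·17+156952432→299650806
Read c(18,11) = 60202693980, c(18,12) = 4853222764, c(18,13) = 299650806.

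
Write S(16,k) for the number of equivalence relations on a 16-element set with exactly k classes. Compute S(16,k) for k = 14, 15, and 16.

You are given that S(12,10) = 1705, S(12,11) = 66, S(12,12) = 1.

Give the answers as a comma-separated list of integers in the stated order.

6020, 120, 1

@13  (13,11):66·11+1705→2431, (13,12):1·12+66→78, (13,13):0·13+1→1
@14  (14,12):78·12+2431→3367, (14,13):1·13+78→91, (14,14):0·14+1→1
@15  (15,13):91·13+3367→4550, (15,14):1·14+91→105, (15,15):0·15+1→1
@16  (16,14):105·14+4550→6020, (16,15):1·15+105→120, (16,16):0·16+1→1
Read S(16,14) = 6020, S(16,15) = 120, S(16,16) = 1.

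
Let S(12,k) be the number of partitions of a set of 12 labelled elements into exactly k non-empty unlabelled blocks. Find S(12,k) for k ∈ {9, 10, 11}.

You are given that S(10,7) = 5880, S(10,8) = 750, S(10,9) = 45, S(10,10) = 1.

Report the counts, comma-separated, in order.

row 11: T[11][8]=8·750+5880=11880  T[11][9]=9·45+750=1155  T[11][10]=10·1+45=55  T[11][11]=11·0+1=1
row 12: T[12][9]=9·1155+11880=22275  T[12][10]=10·55+1155=1705  T[12][11]=11·1+55=66
Read S(12,9) = 22275, S(12,10) = 1705, S(12,11) = 66.

22275, 1705, 66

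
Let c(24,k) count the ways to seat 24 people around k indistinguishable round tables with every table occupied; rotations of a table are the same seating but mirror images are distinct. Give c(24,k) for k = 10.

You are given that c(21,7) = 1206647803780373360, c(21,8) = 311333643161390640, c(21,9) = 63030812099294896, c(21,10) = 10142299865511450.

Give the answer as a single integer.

row 22: T[22][8]=21·311333643161390640+1206647803780373360=7744654310169576800  T[22][9]=21·63030812099294896+311333643161390640=1634980697246583456  T[22][10]=21·10142299865511450+63030812099294896=276019109275035346
row 23: T[23][9]=22·1634980697246583456+7744654310169576800=43714229649594412832  T[23][10]=22·276019109275035346+1634980697246583456=7707401101297361068
row 24: T[24][10]=23·7707401101297361068+43714229649594412832=220984454979433717396
Read c(24,10) = 220984454979433717396.

220984454979433717396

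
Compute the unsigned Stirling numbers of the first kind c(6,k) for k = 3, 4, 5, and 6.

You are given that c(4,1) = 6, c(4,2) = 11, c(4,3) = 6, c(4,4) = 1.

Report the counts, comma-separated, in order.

225, 85, 15, 1

[5] T[5,2]:4*11+6=50 · T[5,3]:4*6+11=35 · T[5,4]:4*1+6=10 · T[5,5]:4*0+1=1
[6] T[6,3]:5*35+50=225 · T[6,4]:5*10+35=85 · T[6,5]:5*1+10=15 · T[6,6]:5*0+1=1
Read c(6,3) = 225, c(6,4) = 85, c(6,5) = 15, c(6,6) = 1.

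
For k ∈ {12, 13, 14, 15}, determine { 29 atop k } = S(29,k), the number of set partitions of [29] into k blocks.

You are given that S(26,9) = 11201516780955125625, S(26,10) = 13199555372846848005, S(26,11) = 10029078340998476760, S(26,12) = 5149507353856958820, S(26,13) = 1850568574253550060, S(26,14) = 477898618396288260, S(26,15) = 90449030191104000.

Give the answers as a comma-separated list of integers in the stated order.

@27  (27,10):13199555372846848005·10+11201516780955125625→143197070509423605675, (27,11):10029078340998476760·11+13199555372846848005→123519417123830092365, (27,12):5149507353856958820·12+10029078340998476760→71823166587281982600, (27,13):1850568574253550060·13+5149507353856958820→29206898819153109600, (27,14):477898618396288260·14+1850568574253550060→8541149231801585700, (27,15):90449030191104000·15+477898618396288260→1834634071262848260
@28  (28,11):123519417123830092365·11+143197070509423605675→1501910658871554621690, (28,12):71823166587281982600·12+123519417123830092365→985397416171213883565, (28,13):29206898819153109600·13+71823166587281982600→451512851236272407400, (28,14):8541149231801585700·14+29206898819153109600→148782988064375309400, (28,15):1834634071262848260·15+8541149231801585700→36060660300744309600
@29  (29,12):985397416171213883565·12+1501910658871554621690→13326679652926121224470, (29,13):451512851236272407400·13+985397416171213883565→6855064482242755179765, (29,14):148782988064375309400·14+451512851236272407400→2534474684137526739000, (29,15):36060660300744309600·15+148782988064375309400→689692892575539953400
Read S(29,12) = 13326679652926121224470, S(29,13) = 6855064482242755179765, S(29,14) = 2534474684137526739000, S(29,15) = 689692892575539953400.

13326679652926121224470, 6855064482242755179765, 2534474684137526739000, 689692892575539953400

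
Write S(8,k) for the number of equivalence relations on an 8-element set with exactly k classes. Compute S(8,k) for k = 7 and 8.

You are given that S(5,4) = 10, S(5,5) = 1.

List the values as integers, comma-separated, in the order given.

i=6: T(6,5)=10+5·1=15 | T(6,6)=1+6·0=1
i=7: T(7,6)=15+6·1=21 | T(7,7)=1+7·0=1
i=8: T(8,7)=21+7·1=28 | T(8,8)=1+8·0=1
Read S(8,7) = 28, S(8,8) = 1.

28, 1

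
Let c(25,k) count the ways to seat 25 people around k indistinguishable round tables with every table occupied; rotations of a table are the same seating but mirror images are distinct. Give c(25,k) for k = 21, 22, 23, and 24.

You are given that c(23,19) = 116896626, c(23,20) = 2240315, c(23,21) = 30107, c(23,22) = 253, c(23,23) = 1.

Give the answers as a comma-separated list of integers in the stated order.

238810495, 3795000, 42550, 300

r24: T_24,20=23×2240315+116896626=168423871; T_24,21=23×30107+2240315=2932776; T_24,22=23×253+30107=35926; T_24,23=23×1+253=276; T_24,24=23×0+1=1
r25: T_25,21=24×2932776+168423871=238810495; T_25,22=24×35926+2932776=3795000; T_25,23=24×276+35926=42550; T_25,24=24×1+276=300
Read c(25,21) = 238810495, c(25,22) = 3795000, c(25,23) = 42550, c(25,24) = 300.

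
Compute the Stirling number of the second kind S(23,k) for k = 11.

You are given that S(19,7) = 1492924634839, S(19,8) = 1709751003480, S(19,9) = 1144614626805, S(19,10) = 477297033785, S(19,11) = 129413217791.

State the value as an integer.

4864251308951100

row 20: T[20][8]=8·1709751003480+1492924634839=15170932662679  T[20][9]=9·1144614626805+1709751003480=12011282644725  T[20][10]=10·477297033785+1144614626805=5917584964655  T[20][11]=11·129413217791+477297033785=1900842429486
row 21: T[21][9]=9·12011282644725+15170932662679=123272476465204  T[21][10]=10·5917584964655+12011282644725=71187132291275  T[21][11]=11·1900842429486+5917584964655=26826851689001
row 22: T[22][10]=10·71187132291275+123272476465204=835143799377954  T[22][11]=11·26826851689001+71187132291275=366282500870286
row 23: T[23][11]=11·366282500870286+835143799377954=4864251308951100
Read S(23,11) = 4864251308951100.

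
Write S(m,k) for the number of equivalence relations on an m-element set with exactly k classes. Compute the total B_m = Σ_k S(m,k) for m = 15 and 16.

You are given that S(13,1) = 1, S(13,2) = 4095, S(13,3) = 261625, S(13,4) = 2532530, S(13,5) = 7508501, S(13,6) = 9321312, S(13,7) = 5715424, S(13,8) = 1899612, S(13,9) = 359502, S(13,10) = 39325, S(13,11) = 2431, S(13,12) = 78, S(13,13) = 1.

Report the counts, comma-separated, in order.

i=14: T(14,1)=0+1·1=1 | T(14,2)=1+2·4095=8191 | T(14,3)=4095+3·261625=788970 | T(14,4)=261625+4·2532530=10391745 | T(14,5)=2532530+5·7508501=40075035 | T(14,6)=7508501+6·9321312=63436373 | T(14,7)=9321312+7·5715424=49329280 | T(14,8)=5715424+8·1899612=20912320 | T(14,9)=1899612+9·359502=5135130 | T(14,10)=359502+10·39325=752752 | T(14,11)=39325+11·2431=66066 | T(14,12)=2431+12·78=3367 | T(14,13)=78+13·1=91 | T(14,14)=1+14·0=1
i=15: T(15,1)=0+1·1=1 | T(15,2)=1+2·8191=16383 | T(15,3)=8191+3·788970=2375101 | T(15,4)=788970+4·10391745=42355950 | T(15,5)=10391745+5·40075035=210766920 | T(15,6)=40075035+6·63436373=420693273 | T(15,7)=63436373+7·49329280=408741333 | T(15,8)=49329280+8·20912320=216627840 | T(15,9)=20912320+9·5135130=67128490 | T(15,10)=5135130+10·752752=12662650 | T(15,11)=752752+11·66066=1479478 | T(15,12)=66066+12·3367=106470 | T(15,13)=3367+13·91=4550 | T(15,14)=91+14·1=105 | T(15,15)=1+15·0=1
i=16: T(16,1)=0+1·1=1 | T(16,2)=1+2·16383=32767 | T(16,3)=16383+3·2375101=7141686 | T(16,4)=2375101+4·42355950=171798901 | T(16,5)=42355950+5·210766920=1096190550 | T(16,6)=210766920+6·420693273=2734926558 | T(16,7)=420693273+7·408741333=3281882604 | T(16,8)=408741333+8·216627840=2141764053 | T(16,9)=216627840+9·67128490=820784250 | T(16,10)=67128490+10·12662650=193754990 | T(16,11)=12662650+11·1479478=28936908 | T(16,12)=1479478+12·106470=2757118 | T(16,13)=106470+13·4550=165620 | T(16,14)=4550+14·105=6020 | T(16,15)=105+15·1=120 | T(16,16)=1+16·0=1
B_15 = ΣS(15,k) = 1+16383+2375101+42355950+210766920+420693273+408741333+216627840+67128490+12662650+1479478+106470+4550+105+1 = 1382958545
B_16 = ΣS(16,k) = 1+32767+7141686+171798901+1096190550+2734926558+3281882604+2141764053+820784250+193754990+28936908+2757118+165620+6020+120+1 = 10480142147

1382958545, 10480142147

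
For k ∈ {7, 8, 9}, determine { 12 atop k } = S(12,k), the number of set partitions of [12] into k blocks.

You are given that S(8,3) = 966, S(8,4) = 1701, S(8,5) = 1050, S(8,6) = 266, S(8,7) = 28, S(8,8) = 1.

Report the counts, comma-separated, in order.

627396, 159027, 22275

i=9: T(9,4)=966+4·1701=7770 | T(9,5)=1701+5·1050=6951 | T(9,6)=1050+6·266=2646 | T(9,7)=266+7·28=462 | T(9,8)=28+8·1=36 | T(9,9)=1+9·0=1
i=10: T(10,5)=7770+5·6951=42525 | T(10,6)=6951+6·2646=22827 | T(10,7)=2646+7·462=5880 | T(10,8)=462+8·36=750 | T(10,9)=36+9·1=45
i=11: T(11,6)=42525+6·22827=179487 | T(11,7)=22827+7·5880=63987 | T(11,8)=5880+8·750=11880 | T(11,9)=750+9·45=1155
i=12: T(12,7)=179487+7·63987=627396 | T(12,8)=63987+8·11880=159027 | T(12,9)=11880+9·1155=22275
Read S(12,7) = 627396, S(12,8) = 159027, S(12,9) = 22275.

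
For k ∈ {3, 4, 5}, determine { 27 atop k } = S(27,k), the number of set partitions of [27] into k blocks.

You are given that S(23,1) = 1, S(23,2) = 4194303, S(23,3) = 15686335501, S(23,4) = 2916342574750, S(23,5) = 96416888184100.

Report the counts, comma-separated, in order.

r24: T_24,1=1×1+0=1; T_24,2=2×4194303+1=8388607; T_24,3=3×15686335501+4194303=47063200806; T_24,4=4×2916342574750+15686335501=11681056634501; T_24,5=5×96416888184100+2916342574750=485000783495250
r25: T_25,1=1×1+0=1; T_25,2=2×8388607+1=16777215; T_25,3=3×47063200806+8388607=141197991025; T_25,4=4×11681056634501+47063200806=46771289738810; T_25,5=5×485000783495250+11681056634501=2436684974110751
r26: T_26,2=2×16777215+1=33554431; T_26,3=3×141197991025+16777215=423610750290; T_26,4=4×46771289738810+141197991025=187226356946265; T_26,5=5×2436684974110751+46771289738810=12230196160292565
r27: T_27,3=3×423610750290+33554431=1270865805301; T_27,4=4×187226356946265+423610750290=749329038535350; T_27,5=5×12230196160292565+187226356946265=61338207158409090
Read S(27,3) = 1270865805301, S(27,4) = 749329038535350, S(27,5) = 61338207158409090.

1270865805301, 749329038535350, 61338207158409090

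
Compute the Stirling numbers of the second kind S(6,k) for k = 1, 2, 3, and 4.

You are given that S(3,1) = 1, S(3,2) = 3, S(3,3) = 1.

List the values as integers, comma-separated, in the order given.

@4  (4,1):1·1+0→1, (4,2):3·2+1→7, (4,3):1·3+3→6, (4,4):0·4+1→1
@5  (5,1):1·1+0→1, (5,2):7·2+1→15, (5,3):6·3+7→25, (5,4):1·4+6→10
@6  (6,1):1·1+0→1, (6,2):15·2+1→31, (6,3):25·3+15→90, (6,4):10·4+25→65
Read S(6,1) = 1, S(6,2) = 31, S(6,3) = 90, S(6,4) = 65.

1, 31, 90, 65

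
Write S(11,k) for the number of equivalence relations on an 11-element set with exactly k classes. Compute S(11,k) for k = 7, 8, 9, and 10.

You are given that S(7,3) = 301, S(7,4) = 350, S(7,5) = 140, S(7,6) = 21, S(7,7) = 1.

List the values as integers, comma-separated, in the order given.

[8] T[8,4]:4*350+301=1701 · T[8,5]:5*140+350=1050 · T[8,6]:6*21+140=266 · T[8,7]:7*1+21=28 · T[8,8]:8*0+1=1
[9] T[9,5]:5*1050+1701=6951 · T[9,6]:6*266+1050=2646 · T[9,7]:7*28+266=462 · T[9,8]:8*1+28=36 · T[9,9]:9*0+1=1
[10] T[10,6]:6*2646+6951=22827 · T[10,7]:7*462+2646=5880 · T[10,8]:8*36+462=750 · T[10,9]:9*1+36=45 · T[10,10]:10*0+1=1
[11] T[11,7]:7*5880+22827=63987 · T[11,8]:8*750+5880=11880 · T[11,9]:9*45+750=1155 · T[11,10]:10*1+45=55
Read S(11,7) = 63987, S(11,8) = 11880, S(11,9) = 1155, S(11,10) = 55.

63987, 11880, 1155, 55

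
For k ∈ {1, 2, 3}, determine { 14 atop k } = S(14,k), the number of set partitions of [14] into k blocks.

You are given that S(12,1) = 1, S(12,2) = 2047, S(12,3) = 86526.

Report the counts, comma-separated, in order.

r13: T_13,1=1×1+0=1; T_13,2=2×2047+1=4095; T_13,3=3×86526+2047=261625
r14: T_14,1=1×1+0=1; T_14,2=2×4095+1=8191; T_14,3=3×261625+4095=788970
Read S(14,1) = 1, S(14,2) = 8191, S(14,3) = 788970.

1, 8191, 788970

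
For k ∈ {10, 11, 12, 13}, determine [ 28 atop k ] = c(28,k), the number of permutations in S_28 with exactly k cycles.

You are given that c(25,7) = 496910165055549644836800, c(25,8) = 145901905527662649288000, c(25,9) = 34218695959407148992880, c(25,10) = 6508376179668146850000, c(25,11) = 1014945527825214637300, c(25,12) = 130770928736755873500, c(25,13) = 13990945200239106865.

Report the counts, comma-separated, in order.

195460557459107504515368560, 33819732719881270820297640, 4894196422205298253024980, 596287888163635369624650

r26: T_26,8=25×145901905527662649288000+496910165055549644836800=4144457803247115877036800; T_26,9=25×34218695959407148992880+145901905527662649288000=1001369304512841374110000; T_26,10=25×6508376179668146850000+34218695959407148992880=196928100451110820242880; T_26,11=25×1014945527825214637300+6508376179668146850000=31882014375298512782500; T_26,12=25×130770928736755873500+1014945527825214637300=4284218746244111474800; T_26,13=25×13990945200239106865+130770928736755873500=480544558742733545125
r27: T_27,9=26×1001369304512841374110000+4144457803247115877036800=30180059720580991603896800; T_27,10=26×196928100451110820242880+1001369304512841374110000=6121499916241722700424880; T_27,11=26×31882014375298512782500+196928100451110820242880=1025860474208872152587880; T_27,12=26×4284218746244111474800+31882014375298512782500=143271701777645411127300; T_27,13=26×480544558742733545125+4284218746244111474800=16778377273555183648050
r28: T_28,10=27×6121499916241722700424880+30180059720580991603896800=195460557459107504515368560; T_28,11=27×1025860474208872152587880+6121499916241722700424880=33819732719881270820297640; T_28,12=27×143271701777645411127300+1025860474208872152587880=4894196422205298253024980; T_28,13=27×16778377273555183648050+143271701777645411127300=596287888163635369624650
Read c(28,10) = 195460557459107504515368560, c(28,11) = 33819732719881270820297640, c(28,12) = 4894196422205298253024980, c(28,13) = 596287888163635369624650.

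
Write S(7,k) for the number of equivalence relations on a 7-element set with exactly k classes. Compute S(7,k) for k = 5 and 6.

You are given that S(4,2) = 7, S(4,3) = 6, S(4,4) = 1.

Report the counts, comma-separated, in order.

140, 21

@5  (5,3):6·3+7→25, (5,4):1·4+6→10, (5,5):0·5+1→1
@6  (6,4):10·4+25→65, (6,5):1·5+10→15, (6,6):0·6+1→1
@7  (7,5):15·5+65→140, (7,6):1·6+15→21
Read S(7,5) = 140, S(7,6) = 21.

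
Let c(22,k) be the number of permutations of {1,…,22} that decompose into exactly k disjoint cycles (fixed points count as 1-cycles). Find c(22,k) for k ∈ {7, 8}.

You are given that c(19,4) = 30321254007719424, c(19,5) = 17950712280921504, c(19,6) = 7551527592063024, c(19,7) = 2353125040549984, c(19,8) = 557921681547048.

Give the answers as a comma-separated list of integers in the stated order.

28939583397335447760, 7744654310169576800

[20] T[20,5]:19*17950712280921504+30321254007719424=371384787345228000 · T[20,6]:19*7551527592063024+17950712280921504=161429736530118960 · T[20,7]:19*2353125040549984+7551527592063024=52260903362512720 · T[20,8]:19*557921681547048+2353125040549984=12953636989943896
[21] T[21,6]:20*161429736530118960+371384787345228000=3599979517947607200 · T[21,7]:20*52260903362512720+161429736530118960=1206647803780373360 · T[21,8]:20*12953636989943896+52260903362512720=311333643161390640
[22] T[22,7]:21*1206647803780373360+3599979517947607200=28939583397335447760 · T[22,8]:21*311333643161390640+1206647803780373360=7744654310169576800
Read c(22,7) = 28939583397335447760, c(22,8) = 7744654310169576800.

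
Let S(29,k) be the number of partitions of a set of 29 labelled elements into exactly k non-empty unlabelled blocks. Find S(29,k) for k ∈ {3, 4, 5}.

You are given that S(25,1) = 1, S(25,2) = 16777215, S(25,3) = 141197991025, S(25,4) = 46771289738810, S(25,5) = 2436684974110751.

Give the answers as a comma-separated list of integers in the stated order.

row 26: T[26][1]=1·1+0=1  T[26][2]=2·16777215+1=33554431  T[26][3]=3·141197991025+16777215=423610750290  T[26][4]=4·46771289738810+141197991025=187226356946265  T[26][5]=5·2436684974110751+46771289738810=12230196160292565
row 27: T[27][1]=1·1+0=1  T[27][2]=2·33554431+1=67108863  T[27][3]=3·423610750290+33554431=1270865805301  T[27][4]=4·187226356946265+423610750290=749329038535350  T[27][5]=5·12230196160292565+187226356946265=61338207158409090
row 28: T[28][2]=2·67108863+1=134217727  T[28][3]=3·1270865805301+67108863=3812664524766  T[28][4]=4·749329038535350+1270865805301=2998587019946701  T[28][5]=5·61338207158409090+749329038535350=307440364830580800
row 29: T[29][3]=3·3812664524766+134217727=11438127792025  T[29][4]=4·2998587019946701+3812664524766=11998160744311570  T[29][5]=5·307440364830580800+2998587019946701=1540200411172850701
Read S(29,3) = 11438127792025, S(29,4) = 11998160744311570, S(29,5) = 1540200411172850701.

11438127792025, 11998160744311570, 1540200411172850701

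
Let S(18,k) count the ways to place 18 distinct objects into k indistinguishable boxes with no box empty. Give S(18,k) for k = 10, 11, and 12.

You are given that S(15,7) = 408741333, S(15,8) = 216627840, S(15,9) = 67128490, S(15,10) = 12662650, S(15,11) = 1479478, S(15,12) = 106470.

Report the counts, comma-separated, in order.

37112163803, 8391004908, 1256328866

[16] T[16,8]:8*216627840+408741333=2141764053 · T[16,9]:9*67128490+216627840=820784250 · T[16,10]:10*12662650+67128490=193754990 · T[16,11]:11*1479478+12662650=28936908 · T[16,12]:12*106470+1479478=2757118
[17] T[17,9]:9*820784250+2141764053=9528822303 · T[17,10]:10*193754990+820784250=2758334150 · T[17,11]:11*28936908+193754990=512060978 · T[17,12]:12*2757118+28936908=62022324
[18] T[18,10]:10*2758334150+9528822303=37112163803 · T[18,11]:11*512060978+2758334150=8391004908 · T[18,12]:12*62022324+512060978=1256328866
Read S(18,10) = 37112163803, S(18,11) = 8391004908, S(18,12) = 1256328866.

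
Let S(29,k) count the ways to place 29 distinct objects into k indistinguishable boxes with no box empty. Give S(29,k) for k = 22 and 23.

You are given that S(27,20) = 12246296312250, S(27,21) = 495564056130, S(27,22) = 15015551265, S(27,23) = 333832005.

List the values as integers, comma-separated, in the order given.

r28: T_28,21=21×495564056130+12246296312250=22653141490980; T_28,22=22×15015551265+495564056130=825906183960; T_28,23=23×333832005+15015551265=22693687380
r29: T_29,22=22×825906183960+22653141490980=40823077538100; T_29,23=23×22693687380+825906183960=1347860993700
Read S(29,22) = 40823077538100, S(29,23) = 1347860993700.

40823077538100, 1347860993700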